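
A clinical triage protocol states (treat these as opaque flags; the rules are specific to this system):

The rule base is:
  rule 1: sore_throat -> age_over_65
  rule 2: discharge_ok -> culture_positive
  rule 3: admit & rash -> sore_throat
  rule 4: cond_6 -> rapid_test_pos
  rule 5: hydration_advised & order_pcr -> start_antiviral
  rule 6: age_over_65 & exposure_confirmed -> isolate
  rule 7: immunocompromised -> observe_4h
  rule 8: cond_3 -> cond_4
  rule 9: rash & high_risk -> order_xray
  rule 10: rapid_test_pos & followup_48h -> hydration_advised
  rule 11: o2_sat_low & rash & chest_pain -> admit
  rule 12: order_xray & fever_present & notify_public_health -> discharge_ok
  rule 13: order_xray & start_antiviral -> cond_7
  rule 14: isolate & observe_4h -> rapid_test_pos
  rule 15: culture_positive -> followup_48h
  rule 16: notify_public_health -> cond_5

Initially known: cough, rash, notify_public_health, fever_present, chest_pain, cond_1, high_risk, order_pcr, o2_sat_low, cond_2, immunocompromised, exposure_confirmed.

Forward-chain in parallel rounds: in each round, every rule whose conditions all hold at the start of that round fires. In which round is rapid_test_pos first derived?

5

Round 1 — rule 7, rule 9, rule 11, rule 16, derive observe_4h, order_xray, admit, cond_5.
Round 2 — rule 3, rule 12, derive sore_throat, discharge_ok.
Round 3 — rule 1, rule 2, derive age_over_65, culture_positive.
Round 4 — rule 6, rule 15, derive isolate, followup_48h.
Round 5 — rule 14, derive rapid_test_pos.
rapid_test_pos first appears in round 5.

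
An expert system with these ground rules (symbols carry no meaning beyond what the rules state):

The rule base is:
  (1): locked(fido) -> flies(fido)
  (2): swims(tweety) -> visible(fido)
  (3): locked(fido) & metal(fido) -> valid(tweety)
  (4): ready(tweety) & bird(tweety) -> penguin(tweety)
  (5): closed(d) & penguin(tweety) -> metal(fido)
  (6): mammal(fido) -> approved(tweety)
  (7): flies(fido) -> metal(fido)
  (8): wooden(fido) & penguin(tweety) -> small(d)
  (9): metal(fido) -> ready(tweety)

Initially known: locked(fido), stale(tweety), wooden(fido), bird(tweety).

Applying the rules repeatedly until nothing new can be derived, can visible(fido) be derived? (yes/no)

Round 1 fires (1), giving flies(fido).
Round 2 fires (7), giving metal(fido).
Round 3 fires (3), (9), giving valid(tweety), ready(tweety).
Round 4 fires (4), giving penguin(tweety).
Round 5 fires (8), giving small(d).
Fixed point reached. visible(fido) is concluded only by (2); (2) needs swims(tweety) (never derived).

no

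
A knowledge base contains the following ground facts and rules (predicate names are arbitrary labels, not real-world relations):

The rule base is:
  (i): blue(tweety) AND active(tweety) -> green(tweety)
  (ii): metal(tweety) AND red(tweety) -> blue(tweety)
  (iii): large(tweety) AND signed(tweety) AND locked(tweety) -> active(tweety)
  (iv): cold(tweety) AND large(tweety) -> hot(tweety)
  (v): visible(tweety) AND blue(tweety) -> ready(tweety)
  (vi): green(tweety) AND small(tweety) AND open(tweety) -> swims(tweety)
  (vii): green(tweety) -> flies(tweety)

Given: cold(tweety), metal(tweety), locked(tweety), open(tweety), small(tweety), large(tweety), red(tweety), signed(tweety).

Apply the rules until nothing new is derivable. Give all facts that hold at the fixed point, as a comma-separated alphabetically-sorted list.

Round 1 fires (ii), (iii), (iv), giving blue(tweety), active(tweety), hot(tweety).
Round 2 fires (i), giving green(tweety).
Round 3 fires (vi), (vii), giving swims(tweety), flies(tweety).

active(tweety), blue(tweety), cold(tweety), flies(tweety), green(tweety), hot(tweety), large(tweety), locked(tweety), metal(tweety), open(tweety), red(tweety), signed(tweety), small(tweety), swims(tweety)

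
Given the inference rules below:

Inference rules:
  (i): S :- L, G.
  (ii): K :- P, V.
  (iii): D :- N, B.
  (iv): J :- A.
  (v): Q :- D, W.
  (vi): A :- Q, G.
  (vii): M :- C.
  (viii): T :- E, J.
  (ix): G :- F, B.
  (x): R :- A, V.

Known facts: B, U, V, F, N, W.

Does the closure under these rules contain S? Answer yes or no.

Round 1 fires (iii), (ix), giving D, G.
Round 2 fires (v), giving Q.
Round 3 fires (vi), giving A.
Round 4 fires (iv), (x), giving J, R.
Fixed point reached. S is concluded only by (i); (i) needs L (never derived).

no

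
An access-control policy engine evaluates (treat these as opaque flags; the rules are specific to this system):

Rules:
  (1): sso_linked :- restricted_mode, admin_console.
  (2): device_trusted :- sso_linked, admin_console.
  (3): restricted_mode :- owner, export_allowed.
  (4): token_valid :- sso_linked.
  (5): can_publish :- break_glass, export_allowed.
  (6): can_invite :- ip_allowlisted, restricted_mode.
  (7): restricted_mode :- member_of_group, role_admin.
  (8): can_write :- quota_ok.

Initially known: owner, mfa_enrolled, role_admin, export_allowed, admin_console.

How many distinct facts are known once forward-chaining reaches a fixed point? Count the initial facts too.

9

Round 1 fires (3), giving restricted_mode.
Round 2 fires (1), giving sso_linked.
Round 3 fires (2), (4), giving device_trusted, token_valid.
Closure: {admin_console, device_trusted, export_allowed, mfa_enrolled, owner, restricted_mode, role_admin, sso_linked, token_valid} — 9 facts.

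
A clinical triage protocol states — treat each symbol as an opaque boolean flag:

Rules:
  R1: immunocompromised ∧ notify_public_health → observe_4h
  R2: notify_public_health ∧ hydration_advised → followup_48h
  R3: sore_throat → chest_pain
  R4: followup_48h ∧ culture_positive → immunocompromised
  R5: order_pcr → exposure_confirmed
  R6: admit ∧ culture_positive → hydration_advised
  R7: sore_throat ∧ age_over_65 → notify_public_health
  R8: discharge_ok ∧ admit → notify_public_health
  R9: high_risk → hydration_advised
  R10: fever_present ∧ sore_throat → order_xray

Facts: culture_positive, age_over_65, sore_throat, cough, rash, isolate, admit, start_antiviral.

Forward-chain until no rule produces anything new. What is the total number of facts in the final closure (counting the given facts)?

Round 1: R3 [sore_throat → chest_pain]; R6 [admit ∧ culture_positive → hydration_advised]; R7 [sore_throat ∧ age_over_65 → notify_public_health]. Adds chest_pain, hydration_advised, notify_public_health.
Round 2: R2 [notify_public_health ∧ hydration_advised → followup_48h]. Adds followup_48h.
Round 3: R4 [followup_48h ∧ culture_positive → immunocompromised]. Adds immunocompromised.
Round 4: R1 [immunocompromised ∧ notify_public_health → observe_4h]. Adds observe_4h.
Closure: {admit, age_over_65, chest_pain, cough, culture_positive, followup_48h, hydration_advised, immunocompromised, isolate, notify_public_health, observe_4h, rash, sore_throat, start_antiviral} — 14 facts.

14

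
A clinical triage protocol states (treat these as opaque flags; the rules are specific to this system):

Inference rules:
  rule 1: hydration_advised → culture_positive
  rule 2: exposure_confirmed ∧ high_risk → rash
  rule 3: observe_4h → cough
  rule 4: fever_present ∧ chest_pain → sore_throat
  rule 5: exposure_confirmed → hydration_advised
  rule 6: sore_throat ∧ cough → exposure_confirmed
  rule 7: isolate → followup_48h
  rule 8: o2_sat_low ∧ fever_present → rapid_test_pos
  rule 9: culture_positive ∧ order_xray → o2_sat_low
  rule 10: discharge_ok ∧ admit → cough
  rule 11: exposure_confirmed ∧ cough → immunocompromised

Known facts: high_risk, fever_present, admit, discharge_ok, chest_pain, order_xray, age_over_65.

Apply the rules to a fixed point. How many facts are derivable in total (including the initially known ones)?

16

Round 1: rule 4 [fever_present ∧ chest_pain → sore_throat]; rule 10 [discharge_ok ∧ admit → cough]. New: sore_throat, cough.
Round 2: rule 6 [sore_throat ∧ cough → exposure_confirmed]. New: exposure_confirmed.
Round 3: rule 2 [exposure_confirmed ∧ high_risk → rash]; rule 5 [exposure_confirmed → hydration_advised]; rule 11 [exposure_confirmed ∧ cough → immunocompromised]. New: rash, hydration_advised, immunocompromised.
Round 4: rule 1 [hydration_advised → culture_positive]. New: culture_positive.
Round 5: rule 9 [culture_positive ∧ order_xray → o2_sat_low]. New: o2_sat_low.
Round 6: rule 8 [o2_sat_low ∧ fever_present → rapid_test_pos]. New: rapid_test_pos.
Closure: {admit, age_over_65, chest_pain, cough, culture_positive, discharge_ok, exposure_confirmed, fever_present, high_risk, hydration_advised, immunocompromised, o2_sat_low, order_xray, rapid_test_pos, rash, sore_throat} — 16 facts.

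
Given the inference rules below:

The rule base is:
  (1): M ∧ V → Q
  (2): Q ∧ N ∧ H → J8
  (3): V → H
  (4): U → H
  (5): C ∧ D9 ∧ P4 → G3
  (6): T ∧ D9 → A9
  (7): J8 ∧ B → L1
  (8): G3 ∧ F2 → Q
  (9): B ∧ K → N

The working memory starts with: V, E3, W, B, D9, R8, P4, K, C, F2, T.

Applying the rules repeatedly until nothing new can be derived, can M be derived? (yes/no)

Round 1 fires (3), (5), (6), (9), giving H, G3, A9, N.
Round 2 fires (8), giving Q.
Round 3 fires (2), giving J8.
Round 4 fires (7), giving L1.
Fixed point reached. No rule has M as a consequent, and it is not given.

no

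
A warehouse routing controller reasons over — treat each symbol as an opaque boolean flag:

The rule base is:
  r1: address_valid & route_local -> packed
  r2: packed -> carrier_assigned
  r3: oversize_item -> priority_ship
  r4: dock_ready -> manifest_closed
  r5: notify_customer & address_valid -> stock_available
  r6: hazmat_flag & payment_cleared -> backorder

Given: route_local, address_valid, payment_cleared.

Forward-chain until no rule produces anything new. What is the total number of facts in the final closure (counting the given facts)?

Round 1: r1 [address_valid & route_local -> packed]. Adds packed.
Round 2: r2 [packed -> carrier_assigned]. Adds carrier_assigned.
Closure: {address_valid, carrier_assigned, packed, payment_cleared, route_local} — 5 facts.

5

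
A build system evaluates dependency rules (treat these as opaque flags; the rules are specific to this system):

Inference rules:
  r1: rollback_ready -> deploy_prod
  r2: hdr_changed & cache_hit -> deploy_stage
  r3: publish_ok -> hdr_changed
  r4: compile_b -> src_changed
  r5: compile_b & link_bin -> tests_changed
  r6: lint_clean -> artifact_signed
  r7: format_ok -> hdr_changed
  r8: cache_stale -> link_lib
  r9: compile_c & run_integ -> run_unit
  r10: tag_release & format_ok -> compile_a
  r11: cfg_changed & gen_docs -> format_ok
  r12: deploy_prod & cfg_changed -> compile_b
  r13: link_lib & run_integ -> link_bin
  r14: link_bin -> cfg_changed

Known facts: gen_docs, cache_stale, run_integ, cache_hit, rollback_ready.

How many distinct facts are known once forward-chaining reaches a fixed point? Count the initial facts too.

Round 1 fires r1, r8, giving deploy_prod, link_lib.
Round 2 fires r13, giving link_bin.
Round 3 fires r14, giving cfg_changed.
Round 4 fires r11, r12, giving format_ok, compile_b.
Round 5 fires r4, r5, r7, giving src_changed, tests_changed, hdr_changed.
Round 6 fires r2, giving deploy_stage.
Closure: {cache_hit, cache_stale, cfg_changed, compile_b, deploy_prod, deploy_stage, format_ok, gen_docs, hdr_changed, link_bin, link_lib, rollback_ready, run_integ, src_changed, tests_changed} — 15 facts.

15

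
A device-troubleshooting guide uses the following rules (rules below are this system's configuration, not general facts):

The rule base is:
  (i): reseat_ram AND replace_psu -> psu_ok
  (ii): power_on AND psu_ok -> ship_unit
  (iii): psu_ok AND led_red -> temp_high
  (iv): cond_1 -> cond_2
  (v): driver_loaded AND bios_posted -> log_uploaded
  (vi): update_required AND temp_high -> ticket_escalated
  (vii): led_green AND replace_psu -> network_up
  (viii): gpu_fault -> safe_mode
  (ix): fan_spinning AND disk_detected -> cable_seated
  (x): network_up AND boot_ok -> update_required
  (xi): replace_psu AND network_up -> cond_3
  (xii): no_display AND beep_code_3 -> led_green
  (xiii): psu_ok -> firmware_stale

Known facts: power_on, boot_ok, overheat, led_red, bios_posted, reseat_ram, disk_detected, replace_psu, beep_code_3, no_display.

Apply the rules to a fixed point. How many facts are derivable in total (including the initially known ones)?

Round 1 fires (i), (xii), giving psu_ok, led_green.
Round 2 fires (ii), (iii), (vii), (xiii), giving ship_unit, temp_high, network_up, firmware_stale.
Round 3 fires (x), (xi), giving update_required, cond_3.
Round 4 fires (vi), giving ticket_escalated.
Closure: {beep_code_3, bios_posted, boot_ok, cond_3, disk_detected, firmware_stale, led_green, led_red, network_up, no_display, overheat, power_on, psu_ok, replace_psu, reseat_ram, ship_unit, temp_high, ticket_escalated, update_required} — 19 facts.

19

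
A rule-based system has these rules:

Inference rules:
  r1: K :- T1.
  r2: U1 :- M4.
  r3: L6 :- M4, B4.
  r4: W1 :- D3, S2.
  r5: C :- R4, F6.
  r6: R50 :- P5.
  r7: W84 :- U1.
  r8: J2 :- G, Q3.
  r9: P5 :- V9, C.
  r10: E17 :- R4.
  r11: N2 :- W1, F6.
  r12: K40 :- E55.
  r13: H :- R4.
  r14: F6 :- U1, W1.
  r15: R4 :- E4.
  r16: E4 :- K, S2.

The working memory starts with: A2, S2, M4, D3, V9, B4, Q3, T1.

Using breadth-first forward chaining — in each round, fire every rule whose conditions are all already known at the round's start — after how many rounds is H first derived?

Round 1 — r1, r2, r3, r4, derive K, U1, L6, W1.
Round 2 — r7, r14, r16, derive W84, F6, E4.
Round 3 — r11, r15, derive N2, R4.
Round 4 — r5, r10, r13, derive C, E17, H.
H first appears in round 4.

4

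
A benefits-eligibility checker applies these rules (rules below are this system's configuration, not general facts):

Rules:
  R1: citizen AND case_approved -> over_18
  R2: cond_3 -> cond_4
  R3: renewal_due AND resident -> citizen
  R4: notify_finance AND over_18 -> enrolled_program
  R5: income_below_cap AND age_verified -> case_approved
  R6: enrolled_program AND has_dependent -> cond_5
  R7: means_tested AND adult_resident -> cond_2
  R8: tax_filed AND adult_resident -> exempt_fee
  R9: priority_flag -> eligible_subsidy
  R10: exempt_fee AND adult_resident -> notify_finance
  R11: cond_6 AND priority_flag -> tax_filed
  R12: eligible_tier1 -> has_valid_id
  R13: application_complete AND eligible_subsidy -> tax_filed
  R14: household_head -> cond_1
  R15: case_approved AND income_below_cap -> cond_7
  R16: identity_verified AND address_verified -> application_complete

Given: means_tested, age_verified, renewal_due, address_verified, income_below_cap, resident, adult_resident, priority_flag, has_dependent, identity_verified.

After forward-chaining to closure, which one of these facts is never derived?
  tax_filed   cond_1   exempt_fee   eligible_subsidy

Round 1: R3 [renewal_due AND resident -> citizen]; R5 [income_below_cap AND age_verified -> case_approved]; R7 [means_tested AND adult_resident -> cond_2]; R9 [priority_flag -> eligible_subsidy]; R16 [identity_verified AND address_verified -> application_complete]. Adds citizen, case_approved, cond_2, eligible_subsidy, application_complete.
Round 2: R1 [citizen AND case_approved -> over_18]; R13 [application_complete AND eligible_subsidy -> tax_filed]; R15 [case_approved AND income_below_cap -> cond_7]. Adds over_18, tax_filed, cond_7.
Round 3: R8 [tax_filed AND adult_resident -> exempt_fee]. Adds exempt_fee.
Round 4: R10 [exempt_fee AND adult_resident -> notify_finance]. Adds notify_finance.
Round 5: R4 [notify_finance AND over_18 -> enrolled_program]. Adds enrolled_program.
Round 6: R6 [enrolled_program AND has_dependent -> cond_5]. Adds cond_5.
Derived: eligible_subsidy (round 1), exempt_fee (round 3), tax_filed (round 2). cond_1 never appears in any round.

cond_1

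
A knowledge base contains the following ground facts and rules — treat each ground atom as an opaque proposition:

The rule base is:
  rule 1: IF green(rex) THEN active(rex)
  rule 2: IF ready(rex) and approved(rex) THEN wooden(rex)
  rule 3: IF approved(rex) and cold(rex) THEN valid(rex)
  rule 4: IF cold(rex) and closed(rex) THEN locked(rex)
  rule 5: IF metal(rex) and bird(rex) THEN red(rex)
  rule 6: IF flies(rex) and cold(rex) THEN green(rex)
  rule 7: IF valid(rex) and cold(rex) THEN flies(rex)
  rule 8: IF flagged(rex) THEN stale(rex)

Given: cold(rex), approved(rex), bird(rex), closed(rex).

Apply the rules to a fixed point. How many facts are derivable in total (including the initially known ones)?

9

Round 1 — rule 3, rule 4, derive valid(rex), locked(rex).
Round 2 — rule 7, derive flies(rex).
Round 3 — rule 6, derive green(rex).
Round 4 — rule 1, derive active(rex).
Closure: {active(rex), approved(rex), bird(rex), closed(rex), cold(rex), flies(rex), green(rex), locked(rex), valid(rex)} — 9 facts.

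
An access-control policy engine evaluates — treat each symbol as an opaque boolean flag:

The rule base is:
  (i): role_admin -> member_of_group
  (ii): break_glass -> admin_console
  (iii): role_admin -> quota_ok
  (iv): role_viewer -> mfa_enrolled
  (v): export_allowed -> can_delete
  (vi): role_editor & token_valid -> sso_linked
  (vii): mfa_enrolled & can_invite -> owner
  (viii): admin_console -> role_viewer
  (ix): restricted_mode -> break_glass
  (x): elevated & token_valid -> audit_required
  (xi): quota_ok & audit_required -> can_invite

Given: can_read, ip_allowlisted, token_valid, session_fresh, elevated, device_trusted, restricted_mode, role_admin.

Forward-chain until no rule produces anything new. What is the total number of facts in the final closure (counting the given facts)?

Round 1 — (i), (iii), (ix), (x), derive member_of_group, quota_ok, break_glass, audit_required.
Round 2 — (ii), (xi), derive admin_console, can_invite.
Round 3 — (viii), derive role_viewer.
Round 4 — (iv), derive mfa_enrolled.
Round 5 — (vii), derive owner.
Closure: {admin_console, audit_required, break_glass, can_invite, can_read, device_trusted, elevated, ip_allowlisted, member_of_group, mfa_enrolled, owner, quota_ok, restricted_mode, role_admin, role_viewer, session_fresh, token_valid} — 17 facts.

17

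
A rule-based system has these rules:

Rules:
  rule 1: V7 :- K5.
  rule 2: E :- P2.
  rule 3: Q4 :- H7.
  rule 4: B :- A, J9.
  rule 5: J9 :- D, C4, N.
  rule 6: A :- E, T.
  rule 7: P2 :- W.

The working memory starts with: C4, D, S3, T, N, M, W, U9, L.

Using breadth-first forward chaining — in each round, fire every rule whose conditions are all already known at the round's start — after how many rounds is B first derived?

4

Round 1: rule 5 [J9 :- D, C4, N.]; rule 7 [P2 :- W.]. Adds J9, P2.
Round 2: rule 2 [E :- P2.]. Adds E.
Round 3: rule 6 [A :- E, T.]. Adds A.
Round 4: rule 4 [B :- A, J9.]. Adds B.
B first appears in round 4.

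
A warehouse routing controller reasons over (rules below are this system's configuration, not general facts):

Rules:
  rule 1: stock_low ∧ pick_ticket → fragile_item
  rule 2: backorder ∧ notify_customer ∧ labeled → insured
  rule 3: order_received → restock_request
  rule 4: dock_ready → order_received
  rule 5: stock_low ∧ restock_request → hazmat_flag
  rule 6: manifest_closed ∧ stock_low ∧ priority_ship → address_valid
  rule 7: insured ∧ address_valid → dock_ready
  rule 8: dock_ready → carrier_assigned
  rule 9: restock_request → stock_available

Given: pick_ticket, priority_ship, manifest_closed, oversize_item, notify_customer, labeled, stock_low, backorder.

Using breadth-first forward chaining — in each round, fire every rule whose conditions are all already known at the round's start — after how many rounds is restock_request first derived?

Round 1: rule 1 [stock_low ∧ pick_ticket → fragile_item]; rule 2 [backorder ∧ notify_customer ∧ labeled → insured]; rule 6 [manifest_closed ∧ stock_low ∧ priority_ship → address_valid]. Adds fragile_item, insured, address_valid.
Round 2: rule 7 [insured ∧ address_valid → dock_ready]. Adds dock_ready.
Round 3: rule 4 [dock_ready → order_received]; rule 8 [dock_ready → carrier_assigned]. Adds order_received, carrier_assigned.
Round 4: rule 3 [order_received → restock_request]. Adds restock_request.
restock_request first appears in round 4.

4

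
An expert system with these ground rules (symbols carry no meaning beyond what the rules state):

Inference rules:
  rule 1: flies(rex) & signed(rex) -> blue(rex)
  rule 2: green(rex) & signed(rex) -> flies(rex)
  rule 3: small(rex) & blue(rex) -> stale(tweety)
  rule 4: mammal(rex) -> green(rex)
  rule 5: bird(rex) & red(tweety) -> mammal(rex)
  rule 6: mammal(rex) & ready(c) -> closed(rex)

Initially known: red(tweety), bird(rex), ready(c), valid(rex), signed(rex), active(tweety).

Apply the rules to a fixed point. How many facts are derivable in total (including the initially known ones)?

11

Round 1 — rule 5, derive mammal(rex).
Round 2 — rule 4, rule 6, derive green(rex), closed(rex).
Round 3 — rule 2, derive flies(rex).
Round 4 — rule 1, derive blue(rex).
Closure: {active(tweety), bird(rex), blue(rex), closed(rex), flies(rex), green(rex), mammal(rex), ready(c), red(tweety), signed(rex), valid(rex)} — 11 facts.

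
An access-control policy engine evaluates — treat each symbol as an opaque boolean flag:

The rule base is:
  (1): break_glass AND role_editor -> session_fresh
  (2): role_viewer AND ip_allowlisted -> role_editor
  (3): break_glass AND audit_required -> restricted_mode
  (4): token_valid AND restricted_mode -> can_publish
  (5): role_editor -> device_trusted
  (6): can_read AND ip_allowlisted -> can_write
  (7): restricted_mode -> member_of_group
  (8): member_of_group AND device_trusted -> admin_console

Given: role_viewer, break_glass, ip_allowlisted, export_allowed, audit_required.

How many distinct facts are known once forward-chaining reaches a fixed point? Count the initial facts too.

Round 1: (2) [role_viewer AND ip_allowlisted -> role_editor]; (3) [break_glass AND audit_required -> restricted_mode]. New: role_editor, restricted_mode.
Round 2: (1) [break_glass AND role_editor -> session_fresh]; (5) [role_editor -> device_trusted]; (7) [restricted_mode -> member_of_group]. New: session_fresh, device_trusted, member_of_group.
Round 3: (8) [member_of_group AND device_trusted -> admin_console]. New: admin_console.
Closure: {admin_console, audit_required, break_glass, device_trusted, export_allowed, ip_allowlisted, member_of_group, restricted_mode, role_editor, role_viewer, session_fresh} — 11 facts.

11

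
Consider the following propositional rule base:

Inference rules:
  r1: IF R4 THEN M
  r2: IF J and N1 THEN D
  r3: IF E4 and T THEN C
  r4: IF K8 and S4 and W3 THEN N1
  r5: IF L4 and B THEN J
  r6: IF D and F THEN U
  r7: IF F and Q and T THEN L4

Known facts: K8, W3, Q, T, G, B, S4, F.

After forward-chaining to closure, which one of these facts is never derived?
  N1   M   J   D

Round 1 — r4, r7, derive N1, L4.
Round 2 — r5, derive J.
Round 3 — r2, derive D.
Round 4 — r6, derive U.
Derived: N1 (round 1), D (round 3), J (round 2). M never appears in any round.

M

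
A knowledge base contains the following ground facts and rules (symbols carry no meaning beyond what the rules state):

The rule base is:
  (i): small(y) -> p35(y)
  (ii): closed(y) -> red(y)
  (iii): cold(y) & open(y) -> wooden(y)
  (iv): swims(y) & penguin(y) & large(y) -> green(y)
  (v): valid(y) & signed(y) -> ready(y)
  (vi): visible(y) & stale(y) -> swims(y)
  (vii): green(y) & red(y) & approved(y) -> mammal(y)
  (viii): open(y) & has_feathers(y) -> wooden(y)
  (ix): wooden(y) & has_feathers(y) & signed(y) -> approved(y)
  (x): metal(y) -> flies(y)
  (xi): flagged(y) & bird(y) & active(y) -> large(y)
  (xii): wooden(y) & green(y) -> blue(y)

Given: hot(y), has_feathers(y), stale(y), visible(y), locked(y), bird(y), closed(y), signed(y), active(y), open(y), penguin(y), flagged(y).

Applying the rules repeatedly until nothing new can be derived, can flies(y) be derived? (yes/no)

no

Round 1 fires (ii), (vi), (viii), (xi), giving red(y), swims(y), wooden(y), large(y).
Round 2 fires (iv), (ix), giving green(y), approved(y).
Round 3 fires (vii), (xii), giving mammal(y), blue(y).
Fixed point reached. flies(y) is concluded only by (x); (x) needs metal(y) (never derived).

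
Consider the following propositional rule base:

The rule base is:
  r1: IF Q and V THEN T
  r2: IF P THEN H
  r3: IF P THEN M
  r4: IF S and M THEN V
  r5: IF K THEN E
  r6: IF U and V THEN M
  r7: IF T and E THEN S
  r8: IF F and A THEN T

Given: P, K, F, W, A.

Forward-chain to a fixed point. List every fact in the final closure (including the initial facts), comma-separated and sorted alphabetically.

A, E, F, H, K, M, P, S, T, V, W

[1] r2 [IF P THEN H]; r3 [IF P THEN M]; r5 [IF K THEN E]; r8 [IF F and A THEN T]. ⇒ new: H, M, E, T.
[2] r7 [IF T and E THEN S]. ⇒ new: S.
[3] r4 [IF S and M THEN V]. ⇒ new: V.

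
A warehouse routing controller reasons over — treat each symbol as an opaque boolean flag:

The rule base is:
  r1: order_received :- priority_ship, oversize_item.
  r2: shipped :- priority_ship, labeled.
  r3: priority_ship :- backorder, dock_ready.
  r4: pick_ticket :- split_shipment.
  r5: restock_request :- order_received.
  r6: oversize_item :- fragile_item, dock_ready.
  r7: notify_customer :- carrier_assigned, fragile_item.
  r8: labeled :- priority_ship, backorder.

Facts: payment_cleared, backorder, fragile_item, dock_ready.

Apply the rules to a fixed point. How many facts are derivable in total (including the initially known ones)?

10

[1] r3 [priority_ship :- backorder, dock_ready.]; r6 [oversize_item :- fragile_item, dock_ready.]. ⇒ new: priority_ship, oversize_item.
[2] r1 [order_received :- priority_ship, oversize_item.]; r8 [labeled :- priority_ship, backorder.]. ⇒ new: order_received, labeled.
[3] r2 [shipped :- priority_ship, labeled.]; r5 [restock_request :- order_received.]. ⇒ new: shipped, restock_request.
Closure: {backorder, dock_ready, fragile_item, labeled, order_received, oversize_item, payment_cleared, priority_ship, restock_request, shipped} — 10 facts.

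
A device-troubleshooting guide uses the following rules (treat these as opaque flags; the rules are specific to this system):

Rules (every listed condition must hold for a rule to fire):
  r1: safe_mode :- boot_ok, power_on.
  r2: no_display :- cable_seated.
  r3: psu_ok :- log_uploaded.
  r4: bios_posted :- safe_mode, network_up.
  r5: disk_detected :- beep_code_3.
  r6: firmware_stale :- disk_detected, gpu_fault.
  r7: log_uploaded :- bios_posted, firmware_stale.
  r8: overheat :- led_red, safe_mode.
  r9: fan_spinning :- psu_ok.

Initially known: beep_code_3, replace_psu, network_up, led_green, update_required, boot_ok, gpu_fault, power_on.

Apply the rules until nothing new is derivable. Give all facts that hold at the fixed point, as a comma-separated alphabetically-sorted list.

Round 1 — r1, r5, derive safe_mode, disk_detected.
Round 2 — r4, r6, derive bios_posted, firmware_stale.
Round 3 — r7, derive log_uploaded.
Round 4 — r3, derive psu_ok.
Round 5 — r9, derive fan_spinning.

beep_code_3, bios_posted, boot_ok, disk_detected, fan_spinning, firmware_stale, gpu_fault, led_green, log_uploaded, network_up, power_on, psu_ok, replace_psu, safe_mode, update_required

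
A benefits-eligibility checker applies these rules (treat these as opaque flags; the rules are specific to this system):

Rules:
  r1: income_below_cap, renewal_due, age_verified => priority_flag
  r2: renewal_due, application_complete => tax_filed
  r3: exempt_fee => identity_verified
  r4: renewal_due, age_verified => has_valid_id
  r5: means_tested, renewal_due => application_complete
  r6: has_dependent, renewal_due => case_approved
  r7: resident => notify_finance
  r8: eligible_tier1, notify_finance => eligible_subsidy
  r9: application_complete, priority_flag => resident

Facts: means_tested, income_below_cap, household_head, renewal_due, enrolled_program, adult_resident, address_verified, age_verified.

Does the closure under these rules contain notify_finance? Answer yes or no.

Round 1 fires r1, r4, r5, giving priority_flag, has_valid_id, application_complete.
Round 2 fires r2, r9, giving tax_filed, resident.
Round 3 fires r7, giving notify_finance.
notify_finance appears in round 3, so it is derivable.

yes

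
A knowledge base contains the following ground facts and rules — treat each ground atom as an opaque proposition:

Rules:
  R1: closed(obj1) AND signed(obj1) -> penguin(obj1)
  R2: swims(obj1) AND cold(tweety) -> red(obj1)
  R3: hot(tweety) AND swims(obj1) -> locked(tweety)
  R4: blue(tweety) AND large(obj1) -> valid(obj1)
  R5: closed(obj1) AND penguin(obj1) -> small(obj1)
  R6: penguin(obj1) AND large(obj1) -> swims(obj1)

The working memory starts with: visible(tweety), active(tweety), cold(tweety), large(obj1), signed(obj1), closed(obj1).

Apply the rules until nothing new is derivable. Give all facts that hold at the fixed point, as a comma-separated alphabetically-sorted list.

active(tweety), closed(obj1), cold(tweety), large(obj1), penguin(obj1), red(obj1), signed(obj1), small(obj1), swims(obj1), visible(tweety)

Round 1: R1 [closed(obj1) AND signed(obj1) -> penguin(obj1)]. New: penguin(obj1).
Round 2: R5 [closed(obj1) AND penguin(obj1) -> small(obj1)]; R6 [penguin(obj1) AND large(obj1) -> swims(obj1)]. New: small(obj1), swims(obj1).
Round 3: R2 [swims(obj1) AND cold(tweety) -> red(obj1)]. New: red(obj1).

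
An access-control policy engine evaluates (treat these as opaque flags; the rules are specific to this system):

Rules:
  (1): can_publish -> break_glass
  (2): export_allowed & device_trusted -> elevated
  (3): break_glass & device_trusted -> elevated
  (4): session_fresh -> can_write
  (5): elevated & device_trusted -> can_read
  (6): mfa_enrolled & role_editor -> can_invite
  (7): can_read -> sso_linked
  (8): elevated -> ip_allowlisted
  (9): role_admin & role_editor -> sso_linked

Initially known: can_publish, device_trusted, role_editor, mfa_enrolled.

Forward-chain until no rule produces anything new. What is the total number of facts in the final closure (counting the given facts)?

10

Round 1 fires (1), (6), giving break_glass, can_invite.
Round 2 fires (3), giving elevated.
Round 3 fires (5), (8), giving can_read, ip_allowlisted.
Round 4 fires (7), giving sso_linked.
Closure: {break_glass, can_invite, can_publish, can_read, device_trusted, elevated, ip_allowlisted, mfa_enrolled, role_editor, sso_linked} — 10 facts.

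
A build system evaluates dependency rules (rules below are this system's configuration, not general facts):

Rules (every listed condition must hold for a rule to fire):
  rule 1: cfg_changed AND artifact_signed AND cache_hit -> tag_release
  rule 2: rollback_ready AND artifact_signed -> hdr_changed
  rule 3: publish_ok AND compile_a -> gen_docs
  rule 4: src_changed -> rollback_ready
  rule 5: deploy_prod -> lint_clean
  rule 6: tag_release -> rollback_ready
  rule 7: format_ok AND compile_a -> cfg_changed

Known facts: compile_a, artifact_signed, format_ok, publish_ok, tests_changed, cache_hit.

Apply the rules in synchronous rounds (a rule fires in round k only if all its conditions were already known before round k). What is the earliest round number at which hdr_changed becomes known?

[1] rule 3 [publish_ok AND compile_a -> gen_docs]; rule 7 [format_ok AND compile_a -> cfg_changed]. ⇒ new: gen_docs, cfg_changed.
[2] rule 1 [cfg_changed AND artifact_signed AND cache_hit -> tag_release]. ⇒ new: tag_release.
[3] rule 6 [tag_release -> rollback_ready]. ⇒ new: rollback_ready.
[4] rule 2 [rollback_ready AND artifact_signed -> hdr_changed]. ⇒ new: hdr_changed.
hdr_changed first appears in round 4.

4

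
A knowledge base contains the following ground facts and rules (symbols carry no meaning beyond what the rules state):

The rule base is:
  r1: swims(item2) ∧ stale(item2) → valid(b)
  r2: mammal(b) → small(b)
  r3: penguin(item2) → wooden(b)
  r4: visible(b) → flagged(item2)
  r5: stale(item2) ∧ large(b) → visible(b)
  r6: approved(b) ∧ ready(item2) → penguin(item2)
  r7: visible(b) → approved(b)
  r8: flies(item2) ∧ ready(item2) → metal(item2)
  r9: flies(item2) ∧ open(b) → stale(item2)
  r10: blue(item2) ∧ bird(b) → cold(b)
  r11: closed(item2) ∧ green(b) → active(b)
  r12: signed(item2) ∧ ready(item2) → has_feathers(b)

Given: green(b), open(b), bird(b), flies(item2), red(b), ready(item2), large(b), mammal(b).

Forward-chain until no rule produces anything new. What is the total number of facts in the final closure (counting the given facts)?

16

Round 1 fires r2, r8, r9, giving small(b), metal(item2), stale(item2).
Round 2 fires r5, giving visible(b).
Round 3 fires r4, r7, giving flagged(item2), approved(b).
Round 4 fires r6, giving penguin(item2).
Round 5 fires r3, giving wooden(b).
Closure: {approved(b), bird(b), flagged(item2), flies(item2), green(b), large(b), mammal(b), metal(item2), open(b), penguin(item2), ready(item2), red(b), small(b), stale(item2), visible(b), wooden(b)} — 16 facts.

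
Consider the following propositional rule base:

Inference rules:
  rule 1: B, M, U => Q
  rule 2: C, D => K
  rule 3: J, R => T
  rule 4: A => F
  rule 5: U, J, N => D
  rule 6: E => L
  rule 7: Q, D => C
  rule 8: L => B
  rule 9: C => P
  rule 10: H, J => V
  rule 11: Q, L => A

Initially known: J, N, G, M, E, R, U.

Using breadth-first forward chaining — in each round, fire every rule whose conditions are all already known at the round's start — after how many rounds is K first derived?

5

Round 1: rule 3 [J, R => T]; rule 5 [U, J, N => D]; rule 6 [E => L]. Adds T, D, L.
Round 2: rule 8 [L => B]. Adds B.
Round 3: rule 1 [B, M, U => Q]. Adds Q.
Round 4: rule 7 [Q, D => C]; rule 11 [Q, L => A]. Adds C, A.
Round 5: rule 2 [C, D => K]; rule 4 [A => F]; rule 9 [C => P]. Adds K, F, P.
K first appears in round 5.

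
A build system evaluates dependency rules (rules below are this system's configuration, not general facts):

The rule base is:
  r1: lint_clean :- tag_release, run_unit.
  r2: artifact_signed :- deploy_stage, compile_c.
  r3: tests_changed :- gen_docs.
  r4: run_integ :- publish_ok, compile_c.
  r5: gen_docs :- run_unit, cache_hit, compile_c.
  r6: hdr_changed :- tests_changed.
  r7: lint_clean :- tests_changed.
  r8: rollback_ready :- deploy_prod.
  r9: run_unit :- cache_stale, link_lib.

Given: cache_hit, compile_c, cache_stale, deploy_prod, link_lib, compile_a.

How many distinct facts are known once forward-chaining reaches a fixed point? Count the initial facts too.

12

[1] r8 [rollback_ready :- deploy_prod.]; r9 [run_unit :- cache_stale, link_lib.]. ⇒ new: rollback_ready, run_unit.
[2] r5 [gen_docs :- run_unit, cache_hit, compile_c.]. ⇒ new: gen_docs.
[3] r3 [tests_changed :- gen_docs.]. ⇒ new: tests_changed.
[4] r6 [hdr_changed :- tests_changed.]; r7 [lint_clean :- tests_changed.]. ⇒ new: hdr_changed, lint_clean.
Closure: {cache_hit, cache_stale, compile_a, compile_c, deploy_prod, gen_docs, hdr_changed, link_lib, lint_clean, rollback_ready, run_unit, tests_changed} — 12 facts.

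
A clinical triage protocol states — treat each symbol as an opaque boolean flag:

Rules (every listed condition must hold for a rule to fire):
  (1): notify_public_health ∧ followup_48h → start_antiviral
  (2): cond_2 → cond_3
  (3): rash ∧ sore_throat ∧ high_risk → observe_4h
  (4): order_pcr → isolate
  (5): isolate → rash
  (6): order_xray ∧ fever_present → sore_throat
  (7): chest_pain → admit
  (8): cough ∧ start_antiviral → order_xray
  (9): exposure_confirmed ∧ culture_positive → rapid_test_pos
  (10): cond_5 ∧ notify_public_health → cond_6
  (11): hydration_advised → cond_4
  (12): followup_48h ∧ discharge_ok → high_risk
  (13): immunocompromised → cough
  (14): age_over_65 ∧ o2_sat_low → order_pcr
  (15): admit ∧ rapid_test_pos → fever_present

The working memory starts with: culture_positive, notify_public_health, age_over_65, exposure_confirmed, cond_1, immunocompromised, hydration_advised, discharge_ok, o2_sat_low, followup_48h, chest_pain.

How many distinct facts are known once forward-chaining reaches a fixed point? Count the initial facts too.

24

Round 1: (1) [notify_public_health ∧ followup_48h → start_antiviral]; (7) [chest_pain → admit]; (9) [exposure_confirmed ∧ culture_positive → rapid_test_pos]; (11) [hydration_advised → cond_4]; (12) [followup_48h ∧ discharge_ok → high_risk]; (13) [immunocompromised → cough]; (14) [age_over_65 ∧ o2_sat_low → order_pcr]. Adds start_antiviral, admit, rapid_test_pos, cond_4, high_risk, cough, order_pcr.
Round 2: (4) [order_pcr → isolate]; (8) [cough ∧ start_antiviral → order_xray]; (15) [admit ∧ rapid_test_pos → fever_present]. Adds isolate, order_xray, fever_present.
Round 3: (5) [isolate → rash]; (6) [order_xray ∧ fever_present → sore_throat]. Adds rash, sore_throat.
Round 4: (3) [rash ∧ sore_throat ∧ high_risk → observe_4h]. Adds observe_4h.
Closure: {admit, age_over_65, chest_pain, cond_1, cond_4, cough, culture_positive, discharge_ok, exposure_confirmed, fever_present, followup_48h, high_risk, hydration_advised, immunocompromised, isolate, notify_public_health, o2_sat_low, observe_4h, order_pcr, order_xray, rapid_test_pos, rash, sore_throat, start_antiviral} — 24 facts.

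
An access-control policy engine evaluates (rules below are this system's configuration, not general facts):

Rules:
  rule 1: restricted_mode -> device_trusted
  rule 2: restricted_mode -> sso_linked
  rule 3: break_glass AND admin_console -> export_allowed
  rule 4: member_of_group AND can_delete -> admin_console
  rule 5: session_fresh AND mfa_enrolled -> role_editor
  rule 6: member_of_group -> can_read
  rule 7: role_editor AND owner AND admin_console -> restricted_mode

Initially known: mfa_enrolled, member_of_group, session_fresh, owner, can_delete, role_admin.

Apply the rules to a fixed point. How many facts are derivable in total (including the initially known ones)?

12

Round 1 fires rule 4, rule 5, rule 6, giving admin_console, role_editor, can_read.
Round 2 fires rule 7, giving restricted_mode.
Round 3 fires rule 1, rule 2, giving device_trusted, sso_linked.
Closure: {admin_console, can_delete, can_read, device_trusted, member_of_group, mfa_enrolled, owner, restricted_mode, role_admin, role_editor, session_fresh, sso_linked} — 12 facts.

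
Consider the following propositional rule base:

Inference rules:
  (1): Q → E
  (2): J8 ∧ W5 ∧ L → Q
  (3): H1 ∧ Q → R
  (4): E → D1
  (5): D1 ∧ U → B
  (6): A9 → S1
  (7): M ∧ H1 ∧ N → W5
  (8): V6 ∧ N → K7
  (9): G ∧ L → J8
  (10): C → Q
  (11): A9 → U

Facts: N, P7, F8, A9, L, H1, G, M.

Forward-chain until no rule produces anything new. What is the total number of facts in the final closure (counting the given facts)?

Round 1 fires (6), (7), (9), (11), giving S1, W5, J8, U.
Round 2 fires (2), giving Q.
Round 3 fires (1), (3), giving E, R.
Round 4 fires (4), giving D1.
Round 5 fires (5), giving B.
Closure: {A9, B, D1, E, F8, G, H1, J8, L, M, N, P7, Q, R, S1, U, W5} — 17 facts.

17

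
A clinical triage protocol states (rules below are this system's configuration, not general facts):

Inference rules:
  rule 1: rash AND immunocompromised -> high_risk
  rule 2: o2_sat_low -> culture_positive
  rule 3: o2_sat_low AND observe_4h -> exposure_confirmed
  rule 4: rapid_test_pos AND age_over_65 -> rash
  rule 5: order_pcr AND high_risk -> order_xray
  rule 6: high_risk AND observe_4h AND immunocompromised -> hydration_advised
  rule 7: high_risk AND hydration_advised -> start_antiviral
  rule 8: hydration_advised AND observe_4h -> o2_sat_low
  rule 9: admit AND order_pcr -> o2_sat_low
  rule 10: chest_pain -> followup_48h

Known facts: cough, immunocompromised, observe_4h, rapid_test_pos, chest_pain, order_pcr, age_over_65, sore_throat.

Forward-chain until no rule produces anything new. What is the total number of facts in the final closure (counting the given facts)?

Round 1 — rule 4, rule 10, derive rash, followup_48h.
Round 2 — rule 1, derive high_risk.
Round 3 — rule 5, rule 6, derive order_xray, hydration_advised.
Round 4 — rule 7, rule 8, derive start_antiviral, o2_sat_low.
Round 5 — rule 2, rule 3, derive culture_positive, exposure_confirmed.
Closure: {age_over_65, chest_pain, cough, culture_positive, exposure_confirmed, followup_48h, high_risk, hydration_advised, immunocompromised, o2_sat_low, observe_4h, order_pcr, order_xray, rapid_test_pos, rash, sore_throat, start_antiviral} — 17 facts.

17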